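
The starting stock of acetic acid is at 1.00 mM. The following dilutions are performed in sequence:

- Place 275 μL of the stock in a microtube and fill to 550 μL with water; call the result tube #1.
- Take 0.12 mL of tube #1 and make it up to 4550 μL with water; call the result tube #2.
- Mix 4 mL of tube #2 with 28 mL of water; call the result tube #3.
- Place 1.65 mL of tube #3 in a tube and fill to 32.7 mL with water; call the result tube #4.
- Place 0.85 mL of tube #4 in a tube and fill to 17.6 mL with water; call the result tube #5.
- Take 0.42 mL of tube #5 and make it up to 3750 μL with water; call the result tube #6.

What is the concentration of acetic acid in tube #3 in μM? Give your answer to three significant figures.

Step 1: 275 μL brought to 550 μL → factor 550/275 = 2
Step 2: 0.12 mL brought to 4550 μL → factor 4.55/0.12 = 37.917
Step 3: 4 mL + 28 mL = 32 mL total → factor 32/4 = 8
Dilution factor through tube #3 = 2 × 37.917 × 8 = 606.67
[tube #3] = 1.00 mM / 606.67 = 0.001648 mM = 1.65 μM

1.65 μM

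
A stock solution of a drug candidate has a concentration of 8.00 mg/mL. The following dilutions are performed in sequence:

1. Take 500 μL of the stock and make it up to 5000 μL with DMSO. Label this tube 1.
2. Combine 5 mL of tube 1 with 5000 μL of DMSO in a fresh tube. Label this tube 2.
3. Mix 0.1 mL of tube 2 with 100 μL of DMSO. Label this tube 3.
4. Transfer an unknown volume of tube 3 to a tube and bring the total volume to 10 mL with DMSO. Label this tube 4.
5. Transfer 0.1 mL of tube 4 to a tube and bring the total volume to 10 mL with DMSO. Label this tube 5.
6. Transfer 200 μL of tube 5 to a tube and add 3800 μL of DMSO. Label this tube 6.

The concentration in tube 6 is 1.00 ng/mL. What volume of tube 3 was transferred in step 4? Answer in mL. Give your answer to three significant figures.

Step 1: 500 μL brought to 5000 μL → factor 5000/500 = 10
Step 2: 5 mL + 5000 μL = 10 mL total → factor 10/5 = 2
Step 3: 0.1 mL + 100 μL = 0.2 mL total → factor 0.2/0.1 = 2
Step 4: v brought to 10 mL → factor = 10 mL/v
Step 5: 0.1 mL brought to 10 mL → factor 10/0.1 = 100
Step 6: 200 μL + 3800 μL = 4000 μL total → factor 4000/200 = 20
Product of known-step factors = 80000
Overall factor = 8.00 mg/mL / (1.00 ng/mL) = 8 × 10^6
Step-4 factor = 8 × 10^6 / 80000 = 100
v = 10 mL / 100 = 0.100 mL

0.100 mL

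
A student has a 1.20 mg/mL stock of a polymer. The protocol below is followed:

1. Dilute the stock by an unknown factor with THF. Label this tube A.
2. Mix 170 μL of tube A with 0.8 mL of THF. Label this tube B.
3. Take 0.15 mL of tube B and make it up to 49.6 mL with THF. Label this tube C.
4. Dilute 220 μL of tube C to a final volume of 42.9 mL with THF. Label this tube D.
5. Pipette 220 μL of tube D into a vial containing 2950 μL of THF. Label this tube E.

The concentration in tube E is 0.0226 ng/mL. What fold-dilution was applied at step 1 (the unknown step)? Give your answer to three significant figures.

10.0-fold

Step 1: unknown factor x
Step 2: 170 μL + 0.8 mL = 970 μL total → factor 970/170 = 5.7059
Step 3: 0.15 mL brought to 49.6 mL → factor 49.6/0.15 = 330.67
Step 4: 220 μL brought to 42.9 mL → factor 42900/220 = 195
Step 5: 220 μL + 2950 μL = 3170 μL total → factor 3170/220 = 14.409
Product of known-step factors = 5.3013 × 10^6
Overall factor = 1.20 mg/mL / (0.0226 ng/mL) = 5.3097 × 10^7
x = 5.3097 × 10^7 / 5.3013 × 10^6 = 10.0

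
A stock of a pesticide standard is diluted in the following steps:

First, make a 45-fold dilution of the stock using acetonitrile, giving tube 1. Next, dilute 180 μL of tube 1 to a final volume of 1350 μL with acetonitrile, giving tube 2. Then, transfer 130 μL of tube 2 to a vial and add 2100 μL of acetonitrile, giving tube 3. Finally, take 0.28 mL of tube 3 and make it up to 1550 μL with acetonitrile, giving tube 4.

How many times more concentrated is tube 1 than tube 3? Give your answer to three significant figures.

Step 1: 45-fold → factor 45
Step 2: 180 μL brought to 1350 μL → factor 1350/180 = 7.5
Step 3: 130 μL + 2100 μL = 2230 μL total → factor 2230/130 = 17.154
Dilution factor to tube 1 = 45; to tube 3 = 5789.4
[tube 1]/[tube 3] = (factor to tube 3)/(factor to tube 1) = 5789.4/45 = 129

129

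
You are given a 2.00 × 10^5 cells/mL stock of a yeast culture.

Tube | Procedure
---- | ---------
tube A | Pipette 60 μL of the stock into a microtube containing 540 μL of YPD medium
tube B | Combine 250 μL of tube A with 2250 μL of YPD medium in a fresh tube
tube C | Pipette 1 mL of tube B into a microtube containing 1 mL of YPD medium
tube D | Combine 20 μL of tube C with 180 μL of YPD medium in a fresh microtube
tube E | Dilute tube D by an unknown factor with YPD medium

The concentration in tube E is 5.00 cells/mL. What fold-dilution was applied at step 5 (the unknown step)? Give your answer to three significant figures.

20.0-fold

Step 1: 60 μL + 540 μL = 600 μL total → factor 600/60 = 10
Step 2: 250 μL + 2250 μL = 2500 μL total → factor 2500/250 = 10
Step 3: 1 mL + 1 mL = 2 mL total → factor 2/1 = 2
Step 4: 20 μL + 180 μL = 200 μL total → factor 200/20 = 10
Step 5: unknown factor x
Product of known-step factors = 2000
Overall factor = 2.00 × 10^5 cells/mL / (5.00 cells/mL) = 40000
x = 40000 / 2000 = 20.0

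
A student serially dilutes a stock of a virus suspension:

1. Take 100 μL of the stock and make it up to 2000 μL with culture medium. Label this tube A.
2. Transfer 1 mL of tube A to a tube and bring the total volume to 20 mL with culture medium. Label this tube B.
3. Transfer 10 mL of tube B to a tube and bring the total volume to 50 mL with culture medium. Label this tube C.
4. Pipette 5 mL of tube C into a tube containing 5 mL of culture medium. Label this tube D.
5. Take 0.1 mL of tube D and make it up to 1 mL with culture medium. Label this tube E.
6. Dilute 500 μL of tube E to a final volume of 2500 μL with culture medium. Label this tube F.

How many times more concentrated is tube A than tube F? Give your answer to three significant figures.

1.00 × 10^4

Step 1: 100 μL brought to 2000 μL → factor 2000/100 = 20
Step 2: 1 mL brought to 20 mL → factor 20/1 = 20
Step 3: 10 mL brought to 50 mL → factor 50/10 = 5
Step 4: 5 mL + 5 mL = 10 mL total → factor 10/5 = 2
Step 5: 0.1 mL brought to 1 mL → factor 1/0.1 = 10
Step 6: 500 μL brought to 2500 μL → factor 2500/500 = 5
Dilution factor to tube A = 20; to tube F = 2 × 10^5
[tube A]/[tube F] = (factor to tube F)/(factor to tube A) = 2 × 10^5/20 = 1.00 × 10^4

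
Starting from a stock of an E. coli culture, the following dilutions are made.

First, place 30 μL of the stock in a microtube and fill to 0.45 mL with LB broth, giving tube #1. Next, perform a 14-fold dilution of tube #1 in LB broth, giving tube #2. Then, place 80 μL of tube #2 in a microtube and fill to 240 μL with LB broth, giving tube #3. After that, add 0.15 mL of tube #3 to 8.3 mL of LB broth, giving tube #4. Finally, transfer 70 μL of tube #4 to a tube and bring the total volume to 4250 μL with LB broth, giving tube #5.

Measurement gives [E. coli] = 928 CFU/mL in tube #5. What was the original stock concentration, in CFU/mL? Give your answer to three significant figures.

Step 1: 30 μL brought to 0.45 mL → factor 450/30 = 15
Step 2: 14-fold → factor 14
Step 3: 80 μL brought to 240 μL → factor 240/80 = 3
Step 4: 0.15 mL + 8.3 mL = 8.45 mL total → factor 8.45/0.15 = 56.333
Step 5: 70 μL brought to 4250 μL → factor 4250/70 = 60.714
Overall dilution factor = 15 × 14 × 3 × 56.333 × 60.714 = 2.1548 × 10^6
Stock = 928 CFU/mL × 2.1548 × 10^6 = 2.00 × 10^9 CFU/mL

2.00 × 10^9 CFU/mL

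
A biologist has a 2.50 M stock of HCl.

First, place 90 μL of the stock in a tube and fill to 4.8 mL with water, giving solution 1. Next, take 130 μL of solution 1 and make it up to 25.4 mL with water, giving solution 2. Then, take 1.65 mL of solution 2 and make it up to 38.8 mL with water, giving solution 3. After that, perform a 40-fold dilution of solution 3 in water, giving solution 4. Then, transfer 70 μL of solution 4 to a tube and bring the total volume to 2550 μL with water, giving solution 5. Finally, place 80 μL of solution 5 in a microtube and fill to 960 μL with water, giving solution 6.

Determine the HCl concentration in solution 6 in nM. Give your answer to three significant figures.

0.583 nM

Step 1: 90 μL brought to 4.8 mL → factor 4800/90 = 53.333
Step 2: 130 μL brought to 25.4 mL → factor 25400/130 = 195.38
Step 3: 1.65 mL brought to 38.8 mL → factor 38.8/1.65 = 23.515
Step 4: 40-fold → factor 40
Step 5: 70 μL brought to 2550 μL → factor 2550/70 = 36.429
Step 6: 80 μL brought to 960 μL → factor 960/80 = 12
Overall dilution factor = 53.333 × 195.38 × 23.515 × 40 × 36.429 × 12 = 4.2847 × 10^9
Final = 2.50 M / 4.2847 × 10^9 = 5.835 × 10^-10 M = 0.583 nM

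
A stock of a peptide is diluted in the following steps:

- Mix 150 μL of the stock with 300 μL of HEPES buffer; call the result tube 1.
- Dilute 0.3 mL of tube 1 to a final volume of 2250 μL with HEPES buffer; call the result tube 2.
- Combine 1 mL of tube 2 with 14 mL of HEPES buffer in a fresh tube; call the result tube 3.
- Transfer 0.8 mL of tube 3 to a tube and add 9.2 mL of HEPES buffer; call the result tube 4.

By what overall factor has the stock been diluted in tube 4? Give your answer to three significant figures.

Step 1: 150 μL + 300 μL = 450 μL total → factor 450/150 = 3
Step 2: 0.3 mL brought to 2250 μL → factor 2.25/0.3 = 7.5
Step 3: 1 mL + 14 mL = 15 mL total → factor 15/1 = 15
Step 4: 0.8 mL + 9.2 mL = 10 mL total → factor 10/0.8 = 12.5
Overall dilution factor = 3 × 7.5 × 15 × 12.5 = 4218.8

4.22 × 10^3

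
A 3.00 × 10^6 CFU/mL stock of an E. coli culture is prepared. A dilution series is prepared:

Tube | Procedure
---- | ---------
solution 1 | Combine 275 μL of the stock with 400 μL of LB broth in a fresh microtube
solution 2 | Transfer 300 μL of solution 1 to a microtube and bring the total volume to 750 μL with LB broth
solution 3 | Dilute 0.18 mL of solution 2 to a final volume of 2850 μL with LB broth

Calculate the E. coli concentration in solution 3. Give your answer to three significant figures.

Step 1: 275 μL + 400 μL = 675 μL total → factor 675/275 = 2.4545
Step 2: 300 μL brought to 750 μL → factor 750/300 = 2.5
Step 3: 0.18 mL brought to 2850 μL → factor 2.85/0.18 = 15.833
Dilution factor through solution 3 = 2.4545 × 2.5 × 15.833 = 97.159
[solution 3] = 3.00 × 10^6 CFU/mL / 97.159 = 3.09 × 10^4 CFU/mL

3.09 × 10^4 CFU/mL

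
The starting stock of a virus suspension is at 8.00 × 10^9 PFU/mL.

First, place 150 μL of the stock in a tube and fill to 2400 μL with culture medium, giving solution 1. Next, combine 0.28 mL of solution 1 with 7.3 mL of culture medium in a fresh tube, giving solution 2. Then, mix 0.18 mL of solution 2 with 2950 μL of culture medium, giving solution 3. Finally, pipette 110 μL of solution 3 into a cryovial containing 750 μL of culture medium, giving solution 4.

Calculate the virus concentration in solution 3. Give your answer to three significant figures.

1.06 × 10^6 PFU/mL

Step 1: 150 μL brought to 2400 μL → factor 2400/150 = 16
Step 2: 0.28 mL + 7.3 mL = 7.58 mL total → factor 7.58/0.28 = 27.071
Step 3: 0.18 mL + 2950 μL = 3.13 mL total → factor 3.13/0.18 = 17.389
Dilution factor through solution 3 = 16 × 27.071 × 17.389 = 7531.9
[solution 3] = 8.00 × 10^9 PFU/mL / 7531.9 = 1.06 × 10^6 PFU/mL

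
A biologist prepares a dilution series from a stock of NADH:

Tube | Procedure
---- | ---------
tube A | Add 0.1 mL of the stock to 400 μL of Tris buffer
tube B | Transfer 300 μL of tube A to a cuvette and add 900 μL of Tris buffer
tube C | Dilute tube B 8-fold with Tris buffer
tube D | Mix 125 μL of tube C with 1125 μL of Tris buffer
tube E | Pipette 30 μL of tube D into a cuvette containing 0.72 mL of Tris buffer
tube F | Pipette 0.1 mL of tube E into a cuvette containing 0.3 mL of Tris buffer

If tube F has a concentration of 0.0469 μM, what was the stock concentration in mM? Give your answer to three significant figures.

7.50 mM

Step 1: 0.1 mL + 400 μL = 0.5 mL total → factor 0.5/0.1 = 5
Step 2: 300 μL + 900 μL = 1200 μL total → factor 1200/300 = 4
Step 3: 8-fold → factor 8
Step 4: 125 μL + 1125 μL = 1250 μL total → factor 1250/125 = 10
Step 5: 30 μL + 0.72 mL = 750 μL total → factor 750/30 = 25
Step 6: 0.1 mL + 0.3 mL = 0.4 mL total → factor 0.4/0.1 = 4
Overall dilution factor = 5 × 4 × 8 × 10 × 25 × 4 = 1.6 × 10^5
Stock = 0.0469 μM × 1.6 × 10^5 = 7504 μM = 7.50 mM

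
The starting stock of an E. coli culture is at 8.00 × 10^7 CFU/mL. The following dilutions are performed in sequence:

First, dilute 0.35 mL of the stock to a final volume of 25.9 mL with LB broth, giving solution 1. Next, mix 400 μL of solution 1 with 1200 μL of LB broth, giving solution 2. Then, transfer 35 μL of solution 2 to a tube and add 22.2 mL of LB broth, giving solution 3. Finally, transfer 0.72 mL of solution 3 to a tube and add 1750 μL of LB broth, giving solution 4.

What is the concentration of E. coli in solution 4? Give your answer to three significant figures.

124 CFU/mL

Step 1: 0.35 mL brought to 25.9 mL → factor 25.9/0.35 = 74
Step 2: 400 μL + 1200 μL = 1600 μL total → factor 1600/400 = 4
Step 3: 35 μL + 22.2 mL = 22235 μL total → factor 22235/35 = 635.29
Step 4: 0.72 mL + 1750 μL = 2.47 mL total → factor 2.47/0.72 = 3.4306
Overall dilution factor = 74 × 4 × 635.29 × 3.4306 = 6.451 × 10^5
Final = 8.00 × 10^7 CFU/mL / 6.451 × 10^5 = 124 CFU/mL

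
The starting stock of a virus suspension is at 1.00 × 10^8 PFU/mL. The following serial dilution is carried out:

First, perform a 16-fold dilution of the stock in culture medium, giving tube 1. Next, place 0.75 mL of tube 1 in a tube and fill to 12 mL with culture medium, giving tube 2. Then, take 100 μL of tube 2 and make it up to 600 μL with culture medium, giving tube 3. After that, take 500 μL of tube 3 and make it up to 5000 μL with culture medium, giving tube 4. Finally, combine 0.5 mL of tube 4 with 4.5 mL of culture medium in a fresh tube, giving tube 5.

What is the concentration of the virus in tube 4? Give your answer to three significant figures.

Step 1: 16-fold → factor 16
Step 2: 0.75 mL brought to 12 mL → factor 12/0.75 = 16
Step 3: 100 μL brought to 600 μL → factor 600/100 = 6
Step 4: 500 μL brought to 5000 μL → factor 5000/500 = 10
Dilution factor through tube 4 = 16 × 16 × 6 × 10 = 15360
[tube 4] = 1.00 × 10^8 PFU/mL / 15360 = 6.51 × 10^3 PFU/mL

6.51 × 10^3 PFU/mL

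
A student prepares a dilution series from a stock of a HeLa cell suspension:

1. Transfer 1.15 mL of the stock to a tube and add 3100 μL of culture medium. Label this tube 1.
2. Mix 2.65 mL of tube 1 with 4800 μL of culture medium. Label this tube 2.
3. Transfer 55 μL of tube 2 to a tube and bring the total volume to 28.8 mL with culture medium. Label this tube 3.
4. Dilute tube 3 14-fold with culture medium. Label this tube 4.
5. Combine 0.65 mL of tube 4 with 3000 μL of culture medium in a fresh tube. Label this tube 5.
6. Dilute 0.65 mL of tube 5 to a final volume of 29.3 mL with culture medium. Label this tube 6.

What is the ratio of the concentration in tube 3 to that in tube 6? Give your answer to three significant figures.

3.54 × 10^3

Step 1: 1.15 mL + 3100 μL = 4.25 mL total → factor 4.25/1.15 = 3.6957
Step 2: 2.65 mL + 4800 μL = 7.45 mL total → factor 7.45/2.65 = 2.8113
Step 3: 55 μL brought to 28.8 mL → factor 28800/55 = 523.64
Step 4: 14-fold → factor 14
Step 5: 0.65 mL + 3000 μL = 3.65 mL total → factor 3.65/0.65 = 5.6154
Step 6: 0.65 mL brought to 29.3 mL → factor 29.3/0.65 = 45.077
Dilution factor to tube 3 = 5440.4; to tube 6 = 1.9279 × 10^7
[tube 3]/[tube 6] = (factor to tube 6)/(factor to tube 3) = 1.9279 × 10^7/5440.4 = 3.54 × 10^3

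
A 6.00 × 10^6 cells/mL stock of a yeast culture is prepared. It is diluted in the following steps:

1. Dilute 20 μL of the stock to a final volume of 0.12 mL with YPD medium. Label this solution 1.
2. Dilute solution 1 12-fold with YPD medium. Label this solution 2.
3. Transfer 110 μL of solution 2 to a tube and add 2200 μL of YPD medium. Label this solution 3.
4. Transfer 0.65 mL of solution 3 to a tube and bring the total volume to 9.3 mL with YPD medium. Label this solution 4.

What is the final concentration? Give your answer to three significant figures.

Step 1: 20 μL brought to 0.12 mL → factor 120/20 = 6
Step 2: 12-fold → factor 12
Step 3: 110 μL + 2200 μL = 2310 μL total → factor 2310/110 = 21
Step 4: 0.65 mL brought to 9.3 mL → factor 9.3/0.65 = 14.308
Overall dilution factor = 6 × 12 × 21 × 14.308 = 21633
Final = 6.00 × 10^6 cells/mL / 21633 = 277 cells/mL

277 cells/mL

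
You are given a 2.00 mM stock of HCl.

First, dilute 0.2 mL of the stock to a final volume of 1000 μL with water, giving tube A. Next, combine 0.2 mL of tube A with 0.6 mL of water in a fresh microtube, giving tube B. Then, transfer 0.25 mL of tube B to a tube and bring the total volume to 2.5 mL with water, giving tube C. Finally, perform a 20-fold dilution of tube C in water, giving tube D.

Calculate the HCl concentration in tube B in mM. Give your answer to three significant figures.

0.100 mM

Step 1: 0.2 mL brought to 1000 μL → factor 1/0.2 = 5
Step 2: 0.2 mL + 0.6 mL = 0.8 mL total → factor 0.8/0.2 = 4
Dilution factor through tube B = 5 × 4 = 20
[tube B] = 2.00 mM / 20 = 0.100 mM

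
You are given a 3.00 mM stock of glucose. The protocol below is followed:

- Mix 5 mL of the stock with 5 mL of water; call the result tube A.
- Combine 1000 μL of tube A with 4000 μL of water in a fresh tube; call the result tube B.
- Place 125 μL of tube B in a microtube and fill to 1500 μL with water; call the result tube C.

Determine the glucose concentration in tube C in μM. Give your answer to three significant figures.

Step 1: 5 mL + 5 mL = 10 mL total → factor 10/5 = 2
Step 2: 1000 μL + 4000 μL = 5000 μL total → factor 5000/1000 = 5
Step 3: 125 μL brought to 1500 μL → factor 1500/125 = 12
Overall dilution factor = 2 × 5 × 12 = 120
Final = 3.00 mM / 120 = 0.02500 mM = 25.0 μM

25.0 μM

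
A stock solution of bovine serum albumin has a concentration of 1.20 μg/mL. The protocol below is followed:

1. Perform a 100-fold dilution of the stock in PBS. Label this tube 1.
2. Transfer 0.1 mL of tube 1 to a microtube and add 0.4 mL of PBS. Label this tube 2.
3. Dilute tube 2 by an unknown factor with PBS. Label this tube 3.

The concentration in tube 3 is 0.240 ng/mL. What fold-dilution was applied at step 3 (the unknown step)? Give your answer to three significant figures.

10.0-fold

Step 1: 100-fold → factor 100
Step 2: 0.1 mL + 0.4 mL = 0.5 mL total → factor 0.5/0.1 = 5
Step 3: unknown factor x
Product of known-step factors = 500
Overall factor = 1.20 μg/mL / (0.240 ng/mL) = 5000
x = 5000 / 500 = 10.0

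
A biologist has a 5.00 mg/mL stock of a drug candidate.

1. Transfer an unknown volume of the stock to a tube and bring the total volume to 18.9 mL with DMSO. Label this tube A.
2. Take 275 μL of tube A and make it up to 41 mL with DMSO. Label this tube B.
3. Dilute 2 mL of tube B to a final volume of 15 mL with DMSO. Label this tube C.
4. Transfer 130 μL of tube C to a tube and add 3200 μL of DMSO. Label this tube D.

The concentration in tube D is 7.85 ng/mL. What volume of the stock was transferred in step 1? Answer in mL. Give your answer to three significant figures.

Step 1: v brought to 18.9 mL → factor = 18.9 mL/v
Step 2: 275 μL brought to 41 mL → factor 41000/275 = 149.09
Step 3: 2 mL brought to 15 mL → factor 15/2 = 7.5
Step 4: 130 μL + 3200 μL = 3330 μL total → factor 3330/130 = 25.615
Product of known-step factors = 28643
Overall factor = 5.00 mg/mL / (7.85 ng/mL) = 6.3694 × 10^5
Step-1 factor = 6.3694 × 10^5 / 28643 = 22.238
v = 18.9 mL / 22.238 = 0.850 mL

0.850 mL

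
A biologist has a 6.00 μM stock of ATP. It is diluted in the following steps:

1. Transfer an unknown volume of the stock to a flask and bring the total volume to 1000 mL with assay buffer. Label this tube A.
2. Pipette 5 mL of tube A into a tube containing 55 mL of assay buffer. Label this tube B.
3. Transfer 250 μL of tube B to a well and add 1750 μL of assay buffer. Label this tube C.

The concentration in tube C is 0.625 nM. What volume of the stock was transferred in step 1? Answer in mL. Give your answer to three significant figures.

10.0 mL

Step 1: v brought to 1000 mL → factor = 1000 mL/v
Step 2: 5 mL + 55 mL = 60 mL total → factor 60/5 = 12
Step 3: 250 μL + 1750 μL = 2000 μL total → factor 2000/250 = 8
Product of known-step factors = 96
Overall factor = 6.00 μM / (0.625 nM) = 9600
Step-1 factor = 9600 / 96 = 100
v = 1000 mL / 100 = 10.0 mL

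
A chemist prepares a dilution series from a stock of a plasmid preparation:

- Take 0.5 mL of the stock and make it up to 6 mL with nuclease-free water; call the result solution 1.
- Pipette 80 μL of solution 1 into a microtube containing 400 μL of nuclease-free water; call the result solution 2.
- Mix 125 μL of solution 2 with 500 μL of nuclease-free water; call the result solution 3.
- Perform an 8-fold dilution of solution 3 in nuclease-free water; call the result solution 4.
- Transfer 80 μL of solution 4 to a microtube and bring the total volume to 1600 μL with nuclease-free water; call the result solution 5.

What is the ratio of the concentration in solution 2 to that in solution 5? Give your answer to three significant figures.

Step 1: 0.5 mL brought to 6 mL → factor 6/0.5 = 12
Step 2: 80 μL + 400 μL = 480 μL total → factor 480/80 = 6
Step 3: 125 μL + 500 μL = 625 μL total → factor 625/125 = 5
Step 4: 8-fold → factor 8
Step 5: 80 μL brought to 1600 μL → factor 1600/80 = 20
Dilution factor to solution 2 = 72; to solution 5 = 57600
[solution 2]/[solution 5] = (factor to solution 5)/(factor to solution 2) = 57600/72 = 800

800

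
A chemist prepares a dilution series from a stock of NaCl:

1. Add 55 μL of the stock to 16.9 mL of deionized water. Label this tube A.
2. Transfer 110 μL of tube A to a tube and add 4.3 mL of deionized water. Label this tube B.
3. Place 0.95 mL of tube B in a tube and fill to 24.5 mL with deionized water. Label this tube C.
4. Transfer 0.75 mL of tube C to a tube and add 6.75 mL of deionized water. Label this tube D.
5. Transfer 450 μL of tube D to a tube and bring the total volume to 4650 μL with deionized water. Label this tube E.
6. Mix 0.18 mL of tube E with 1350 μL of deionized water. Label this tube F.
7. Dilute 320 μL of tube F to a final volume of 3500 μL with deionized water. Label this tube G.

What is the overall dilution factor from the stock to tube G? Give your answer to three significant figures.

3.06 × 10^9

Step 1: 55 μL + 16.9 mL = 16955 μL total → factor 16955/55 = 308.27
Step 2: 110 μL + 4.3 mL = 4410 μL total → factor 4410/110 = 40.091
Step 3: 0.95 mL brought to 24.5 mL → factor 24.5/0.95 = 25.789
Step 4: 0.75 mL + 6.75 mL = 7.5 mL total → factor 7.5/0.75 = 10
Step 5: 450 μL brought to 4650 μL → factor 4650/450 = 10.333
Step 6: 0.18 mL + 1350 μL = 1.53 mL total → factor 1.53/0.18 = 8.5
Step 7: 320 μL brought to 3500 μL → factor 3500/320 = 10.938
Overall dilution factor = 308.27 × 40.091 × 25.789 × 10 × 10.333 × 8.5 × 10.938 = 3.062 × 10^9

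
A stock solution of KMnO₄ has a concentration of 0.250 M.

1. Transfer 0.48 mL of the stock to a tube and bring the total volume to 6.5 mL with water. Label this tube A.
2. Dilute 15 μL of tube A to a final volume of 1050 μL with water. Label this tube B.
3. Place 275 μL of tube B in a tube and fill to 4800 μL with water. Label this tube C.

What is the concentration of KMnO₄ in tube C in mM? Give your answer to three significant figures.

0.0151 mM

Step 1: 0.48 mL brought to 6.5 mL → factor 6.5/0.48 = 13.542
Step 2: 15 μL brought to 1050 μL → factor 1050/15 = 70
Step 3: 275 μL brought to 4800 μL → factor 4800/275 = 17.455
Overall dilution factor = 13.542 × 70 × 17.455 = 16545
Final = 0.250 M / 16545 = 1.511 × 10^-5 M = 0.0151 mM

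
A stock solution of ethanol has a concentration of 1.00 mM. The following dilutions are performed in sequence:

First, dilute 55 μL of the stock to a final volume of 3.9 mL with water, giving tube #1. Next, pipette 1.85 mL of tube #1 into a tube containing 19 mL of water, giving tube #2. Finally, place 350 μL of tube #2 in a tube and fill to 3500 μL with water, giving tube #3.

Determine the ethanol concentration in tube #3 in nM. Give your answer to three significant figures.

125 nM

Step 1: 55 μL brought to 3.9 mL → factor 3900/55 = 70.909
Step 2: 1.85 mL + 19 mL = 20.85 mL total → factor 20.85/1.85 = 11.27
Step 3: 350 μL brought to 3500 μL → factor 3500/350 = 10
Overall dilution factor = 70.909 × 11.27 × 10 = 7991.6
Final = 1.00 mM / 7991.6 = 0.0001251 mM = 125 nM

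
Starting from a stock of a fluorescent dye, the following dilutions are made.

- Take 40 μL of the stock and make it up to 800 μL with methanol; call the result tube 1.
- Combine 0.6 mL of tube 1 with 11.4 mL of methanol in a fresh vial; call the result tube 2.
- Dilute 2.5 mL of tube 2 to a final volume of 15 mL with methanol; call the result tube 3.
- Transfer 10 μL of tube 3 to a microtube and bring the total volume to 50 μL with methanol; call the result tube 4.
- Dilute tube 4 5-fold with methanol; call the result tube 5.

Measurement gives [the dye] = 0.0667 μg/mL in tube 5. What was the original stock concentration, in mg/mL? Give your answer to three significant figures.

Step 1: 40 μL brought to 800 μL → factor 800/40 = 20
Step 2: 0.6 mL + 11.4 mL = 12 mL total → factor 12/0.6 = 20
Step 3: 2.5 mL brought to 15 mL → factor 15/2.5 = 6
Step 4: 10 μL brought to 50 μL → factor 50/10 = 5
Step 5: 5-fold → factor 5
Overall dilution factor = 20 × 20 × 6 × 5 × 5 = 60000
Stock = 0.0667 μg/mL × 60000 = 4002 μg/mL = 4.00 mg/mL

4.00 mg/mL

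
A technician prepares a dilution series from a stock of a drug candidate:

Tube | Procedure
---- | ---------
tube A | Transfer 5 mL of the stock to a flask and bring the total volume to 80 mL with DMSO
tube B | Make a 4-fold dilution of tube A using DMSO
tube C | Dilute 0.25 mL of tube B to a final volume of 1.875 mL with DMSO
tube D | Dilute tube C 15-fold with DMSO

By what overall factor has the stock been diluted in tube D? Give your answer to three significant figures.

7.20 × 10^3

Step 1: 5 mL brought to 80 mL → factor 80/5 = 16
Step 2: 4-fold → factor 4
Step 3: 0.25 mL brought to 1.875 mL → factor 1.875/0.25 = 7.5
Step 4: 15-fold → factor 15
Overall dilution factor = 16 × 4 × 7.5 × 15 = 7200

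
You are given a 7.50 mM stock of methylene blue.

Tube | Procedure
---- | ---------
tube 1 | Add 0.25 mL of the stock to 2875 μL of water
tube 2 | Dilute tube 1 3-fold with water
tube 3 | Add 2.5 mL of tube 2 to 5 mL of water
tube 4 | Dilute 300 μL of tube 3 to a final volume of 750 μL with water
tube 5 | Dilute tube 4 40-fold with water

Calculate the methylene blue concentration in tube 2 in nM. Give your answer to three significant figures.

Step 1: 0.25 mL + 2875 μL = 3.125 mL total → factor 3.125/0.25 = 12.5
Step 2: 3-fold → factor 3
Dilution factor through tube 2 = 12.5 × 3 = 37.5
[tube 2] = 7.50 mM / 37.5 = 0.2000 mM = 2.00 × 10^5 nM

2.00 × 10^5 nM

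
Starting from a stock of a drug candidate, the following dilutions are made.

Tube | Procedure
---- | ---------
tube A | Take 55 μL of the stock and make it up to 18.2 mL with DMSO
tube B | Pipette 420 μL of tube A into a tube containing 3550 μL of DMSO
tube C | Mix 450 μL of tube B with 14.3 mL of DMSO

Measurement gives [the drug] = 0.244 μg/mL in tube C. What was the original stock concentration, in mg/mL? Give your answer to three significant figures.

Step 1: 55 μL brought to 18.2 mL → factor 18200/55 = 330.91
Step 2: 420 μL + 3550 μL = 3970 μL total → factor 3970/420 = 9.4524
Step 3: 450 μL + 14.3 mL = 14750 μL total → factor 14750/450 = 32.778
Overall dilution factor = 330.91 × 9.4524 × 32.778 = 1.0252 × 10^5
Stock = 0.244 μg/mL × 1.0252 × 10^5 = 2.502 × 10^4 μg/mL = 25.0 mg/mL

25.0 mg/mL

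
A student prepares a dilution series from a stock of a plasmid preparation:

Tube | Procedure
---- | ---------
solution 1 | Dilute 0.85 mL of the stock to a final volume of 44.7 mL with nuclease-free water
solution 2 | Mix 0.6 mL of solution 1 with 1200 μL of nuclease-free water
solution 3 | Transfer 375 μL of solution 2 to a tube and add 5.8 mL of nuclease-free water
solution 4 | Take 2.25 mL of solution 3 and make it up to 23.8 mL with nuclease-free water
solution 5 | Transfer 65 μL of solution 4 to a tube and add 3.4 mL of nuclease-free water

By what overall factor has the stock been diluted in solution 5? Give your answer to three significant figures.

1.46 × 10^6

Step 1: 0.85 mL brought to 44.7 mL → factor 44.7/0.85 = 52.588
Step 2: 0.6 mL + 1200 μL = 1.8 mL total → factor 1.8/0.6 = 3
Step 3: 375 μL + 5.8 mL = 6175 μL total → factor 6175/375 = 16.467
Step 4: 2.25 mL brought to 23.8 mL → factor 23.8/2.25 = 10.578
Step 5: 65 μL + 3.4 mL = 3465 μL total → factor 3465/65 = 53.308
Overall dilution factor = 52.588 × 3 × 16.467 × 10.578 × 53.308 = 1.4649 × 10^6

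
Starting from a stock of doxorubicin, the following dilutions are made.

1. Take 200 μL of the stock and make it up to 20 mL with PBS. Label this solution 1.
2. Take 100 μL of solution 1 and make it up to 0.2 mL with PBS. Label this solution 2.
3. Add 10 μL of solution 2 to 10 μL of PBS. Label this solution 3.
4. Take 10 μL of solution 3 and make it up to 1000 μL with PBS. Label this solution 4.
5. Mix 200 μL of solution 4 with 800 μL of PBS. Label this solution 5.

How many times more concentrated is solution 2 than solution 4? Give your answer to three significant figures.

Step 1: 200 μL brought to 20 mL → factor 20000/200 = 100
Step 2: 100 μL brought to 0.2 mL → factor 200/100 = 2
Step 3: 10 μL + 10 μL = 20 μL total → factor 20/10 = 2
Step 4: 10 μL brought to 1000 μL → factor 1000/10 = 100
Dilution factor to solution 2 = 200; to solution 4 = 40000
[solution 2]/[solution 4] = (factor to solution 4)/(factor to solution 2) = 40000/200 = 200

200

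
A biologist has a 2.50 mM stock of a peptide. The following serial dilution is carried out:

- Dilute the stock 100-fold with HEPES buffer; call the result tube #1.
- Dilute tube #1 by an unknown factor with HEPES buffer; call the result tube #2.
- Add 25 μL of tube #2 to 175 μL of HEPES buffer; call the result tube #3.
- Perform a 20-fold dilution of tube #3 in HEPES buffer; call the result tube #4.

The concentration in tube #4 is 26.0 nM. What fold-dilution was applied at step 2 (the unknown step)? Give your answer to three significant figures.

Step 1: 100-fold → factor 100
Step 2: unknown factor x
Step 3: 25 μL + 175 μL = 200 μL total → factor 200/25 = 8
Step 4: 20-fold → factor 20
Product of known-step factors = 16000
Overall factor = 2.50 mM / (26.0 nM) = 96154
x = 96154 / 16000 = 6.01

6.01-fold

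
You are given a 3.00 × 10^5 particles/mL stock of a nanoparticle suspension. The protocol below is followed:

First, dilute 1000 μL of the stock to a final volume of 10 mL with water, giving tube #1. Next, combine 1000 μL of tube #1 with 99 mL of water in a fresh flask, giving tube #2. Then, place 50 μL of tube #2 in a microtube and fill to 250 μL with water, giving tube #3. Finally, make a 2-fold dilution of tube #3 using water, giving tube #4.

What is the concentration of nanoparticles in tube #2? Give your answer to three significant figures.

300 particles/mL

Step 1: 1000 μL brought to 10 mL → factor 10000/1000 = 10
Step 2: 1000 μL + 99 mL = 1 × 10^5 μL total → factor 1 × 10^5/1000 = 100
Dilution factor through tube #2 = 10 × 100 = 1000
[tube #2] = 3.00 × 10^5 particles/mL / 1000 = 300 particles/mL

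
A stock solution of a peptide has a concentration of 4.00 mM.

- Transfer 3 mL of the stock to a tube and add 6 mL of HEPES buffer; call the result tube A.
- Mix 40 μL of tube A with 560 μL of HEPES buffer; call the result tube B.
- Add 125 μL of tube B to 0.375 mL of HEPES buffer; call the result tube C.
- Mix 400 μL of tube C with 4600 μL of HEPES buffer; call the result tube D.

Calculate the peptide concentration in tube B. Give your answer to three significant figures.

Step 1: 3 mL + 6 mL = 9 mL total → factor 9/3 = 3
Step 2: 40 μL + 560 μL = 600 μL total → factor 600/40 = 15
Dilution factor through tube B = 3 × 15 = 45
[tube B] = 4.00 mM / 45 = 0.0889 mM

0.0889 mM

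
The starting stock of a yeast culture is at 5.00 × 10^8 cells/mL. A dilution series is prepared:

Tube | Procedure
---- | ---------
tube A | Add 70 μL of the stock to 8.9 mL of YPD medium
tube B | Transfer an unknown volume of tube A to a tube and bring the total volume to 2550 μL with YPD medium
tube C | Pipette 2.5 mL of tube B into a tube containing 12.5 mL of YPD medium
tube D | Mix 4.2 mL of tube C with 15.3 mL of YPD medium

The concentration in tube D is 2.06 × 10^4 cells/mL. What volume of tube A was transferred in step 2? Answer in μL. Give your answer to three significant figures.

Step 1: 70 μL + 8.9 mL = 8970 μL total → factor 8970/70 = 128.14
Step 2: v brought to 2550 μL → factor = 2550 μL/v
Step 3: 2.5 mL + 12.5 mL = 15 mL total → factor 15/2.5 = 6
Step 4: 4.2 mL + 15.3 mL = 19.5 mL total → factor 19.5/4.2 = 4.6429
Product of known-step factors = 3569.7
Overall factor = 5.00 × 10^8 cells/mL / (2.06 × 10^4 cells/mL) = 24272
Step-2 factor = 24272 / 3569.7 = 6.7994
v = 2550 μL / 6.7994 = 375 μL

375 μL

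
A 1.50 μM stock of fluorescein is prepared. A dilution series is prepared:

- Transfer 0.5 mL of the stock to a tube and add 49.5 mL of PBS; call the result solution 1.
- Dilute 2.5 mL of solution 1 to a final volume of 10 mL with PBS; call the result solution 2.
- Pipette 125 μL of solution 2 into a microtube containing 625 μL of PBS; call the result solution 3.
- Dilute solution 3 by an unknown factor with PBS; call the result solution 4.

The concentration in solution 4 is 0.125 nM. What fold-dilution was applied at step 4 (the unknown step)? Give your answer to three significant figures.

Step 1: 0.5 mL + 49.5 mL = 50 mL total → factor 50/0.5 = 100
Step 2: 2.5 mL brought to 10 mL → factor 10/2.5 = 4
Step 3: 125 μL + 625 μL = 750 μL total → factor 750/125 = 6
Step 4: unknown factor x
Product of known-step factors = 2400
Overall factor = 1.50 μM / (0.125 nM) = 12000
x = 12000 / 2400 = 5.00

5.00-fold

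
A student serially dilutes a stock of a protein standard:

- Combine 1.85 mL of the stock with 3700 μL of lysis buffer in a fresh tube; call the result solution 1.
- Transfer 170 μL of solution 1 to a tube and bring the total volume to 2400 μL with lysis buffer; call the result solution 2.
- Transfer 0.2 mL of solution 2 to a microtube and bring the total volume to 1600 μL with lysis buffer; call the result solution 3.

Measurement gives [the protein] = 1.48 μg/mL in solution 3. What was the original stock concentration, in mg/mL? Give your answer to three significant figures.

0.501 mg/mL

Step 1: 1.85 mL + 3700 μL = 5.55 mL total → factor 5.55/1.85 = 3
Step 2: 170 μL brought to 2400 μL → factor 2400/170 = 14.118
Step 3: 0.2 mL brought to 1600 μL → factor 1.6/0.2 = 8
Overall dilution factor = 3 × 14.118 × 8 = 338.82
Stock = 1.48 μg/mL × 338.82 = 501.5 μg/mL = 0.501 mg/mL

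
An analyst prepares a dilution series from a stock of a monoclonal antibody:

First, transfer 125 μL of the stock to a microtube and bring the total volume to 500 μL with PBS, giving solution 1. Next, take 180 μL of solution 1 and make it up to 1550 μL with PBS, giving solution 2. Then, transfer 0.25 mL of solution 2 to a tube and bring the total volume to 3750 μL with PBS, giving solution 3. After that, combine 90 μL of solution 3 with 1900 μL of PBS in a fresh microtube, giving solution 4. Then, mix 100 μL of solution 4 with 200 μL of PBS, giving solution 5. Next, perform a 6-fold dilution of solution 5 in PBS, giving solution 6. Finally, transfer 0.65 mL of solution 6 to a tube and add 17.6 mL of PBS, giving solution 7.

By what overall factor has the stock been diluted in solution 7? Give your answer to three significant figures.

Step 1: 125 μL brought to 500 μL → factor 500/125 = 4
Step 2: 180 μL brought to 1550 μL → factor 1550/180 = 8.6111
Step 3: 0.25 mL brought to 3750 μL → factor 3.75/0.25 = 15
Step 4: 90 μL + 1900 μL = 1990 μL total → factor 1990/90 = 22.111
Step 5: 100 μL + 200 μL = 300 μL total → factor 300/100 = 3
Step 6: 6-fold → factor 6
Step 7: 0.65 mL + 17.6 mL = 18.25 mL total → factor 18.25/0.65 = 28.077
Overall dilution factor = 4 × 8.6111 × 15 × 22.111 × 3 × 6 × 28.077 = 5.7736 × 10^6

5.77 × 10^6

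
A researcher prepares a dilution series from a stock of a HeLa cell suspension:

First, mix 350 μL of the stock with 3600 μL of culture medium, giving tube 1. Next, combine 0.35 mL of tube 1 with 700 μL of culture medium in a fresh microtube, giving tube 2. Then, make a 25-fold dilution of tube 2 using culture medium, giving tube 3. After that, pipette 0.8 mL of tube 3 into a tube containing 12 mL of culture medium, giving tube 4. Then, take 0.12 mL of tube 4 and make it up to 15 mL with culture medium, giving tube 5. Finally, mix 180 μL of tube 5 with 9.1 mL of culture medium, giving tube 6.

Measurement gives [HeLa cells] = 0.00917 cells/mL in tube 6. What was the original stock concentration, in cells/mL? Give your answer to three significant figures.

8.00 × 10^5 cells/mL

Step 1: 350 μL + 3600 μL = 3950 μL total → factor 3950/350 = 11.286
Step 2: 0.35 mL + 700 μL = 1.05 mL total → factor 1.05/0.35 = 3
Step 3: 25-fold → factor 25
Step 4: 0.8 mL + 12 mL = 12.8 mL total → factor 12.8/0.8 = 16
Step 5: 0.12 mL brought to 15 mL → factor 15/0.12 = 125
Step 6: 180 μL + 9.1 mL = 9280 μL total → factor 9280/180 = 51.556
Overall dilution factor = 11.286 × 3 × 25 × 16 × 125 × 51.556 = 8.7276 × 10^7
Stock = 0.00917 cells/mL × 8.7276 × 10^7 = 8.00 × 10^5 cells/mL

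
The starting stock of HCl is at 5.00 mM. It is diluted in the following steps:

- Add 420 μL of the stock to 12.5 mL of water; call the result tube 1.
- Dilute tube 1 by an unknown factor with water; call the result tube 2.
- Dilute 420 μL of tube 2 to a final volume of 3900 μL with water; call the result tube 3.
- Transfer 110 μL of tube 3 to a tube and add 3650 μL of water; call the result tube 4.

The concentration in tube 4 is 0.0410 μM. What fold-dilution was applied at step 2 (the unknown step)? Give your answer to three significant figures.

12.5-fold

Step 1: 420 μL + 12.5 mL = 12920 μL total → factor 12920/420 = 30.762
Step 2: unknown factor x
Step 3: 420 μL brought to 3900 μL → factor 3900/420 = 9.2857
Step 4: 110 μL + 3650 μL = 3760 μL total → factor 3760/110 = 34.182
Product of known-step factors = 9763.9
Overall factor = 5.00 mM / (0.0410 μM) = 1.2195 × 10^5
x = 1.2195 × 10^5 / 9763.9 = 12.5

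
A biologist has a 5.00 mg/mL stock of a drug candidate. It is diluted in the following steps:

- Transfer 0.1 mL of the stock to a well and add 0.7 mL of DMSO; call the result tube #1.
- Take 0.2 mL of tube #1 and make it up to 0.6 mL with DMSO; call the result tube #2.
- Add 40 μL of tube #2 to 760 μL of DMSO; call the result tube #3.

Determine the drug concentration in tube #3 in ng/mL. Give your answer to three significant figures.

Step 1: 0.1 mL + 0.7 mL = 0.8 mL total → factor 0.8/0.1 = 8
Step 2: 0.2 mL brought to 0.6 mL → factor 0.6/0.2 = 3
Step 3: 40 μL + 760 μL = 800 μL total → factor 800/40 = 20
Overall dilution factor = 8 × 3 × 20 = 480
Final = 5.00 mg/mL / 480 = 0.01042 mg/mL = 1.04 × 10^4 ng/mL

1.04 × 10^4 ng/mL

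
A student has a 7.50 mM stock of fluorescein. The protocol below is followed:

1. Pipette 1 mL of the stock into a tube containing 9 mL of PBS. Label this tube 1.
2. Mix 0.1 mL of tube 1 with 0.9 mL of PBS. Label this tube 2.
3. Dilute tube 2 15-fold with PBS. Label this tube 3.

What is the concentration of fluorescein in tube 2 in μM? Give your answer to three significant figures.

Step 1: 1 mL + 9 mL = 10 mL total → factor 10/1 = 10
Step 2: 0.1 mL + 0.9 mL = 1 mL total → factor 1/0.1 = 10
Dilution factor through tube 2 = 10 × 10 = 100
[tube 2] = 7.50 mM / 100 = 0.07500 mM = 75.0 μM

75.0 μM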